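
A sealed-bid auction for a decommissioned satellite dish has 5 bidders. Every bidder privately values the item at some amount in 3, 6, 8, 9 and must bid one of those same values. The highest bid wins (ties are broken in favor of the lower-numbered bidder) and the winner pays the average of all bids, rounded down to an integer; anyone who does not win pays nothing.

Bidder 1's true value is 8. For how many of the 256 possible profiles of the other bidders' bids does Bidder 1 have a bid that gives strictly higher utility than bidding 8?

Others bid (3, 3, 3, 3): truth gives 4; bid 3 gives 5 > 4. Violating.
Others bid (3, 3, 3, 9): truth gives 0; bid 9 gives 3 > 0. Violating.
Others bid (3, 3, 6, 6): truth gives 3; bid 6 gives 4 > 3. Violating.
Others bid (3, 3, 6, 9): truth gives 0; bid 9 gives 2 > 0. Violating.
Others bid (3, 3, 3, 6): truth gives 4; no alternative beats it.
Others bid (3, 3, 3, 8): truth gives 3; no alternative beats it.
(Checking all 256 profiles: 139 have a profitable deviation, 117 do not.)

139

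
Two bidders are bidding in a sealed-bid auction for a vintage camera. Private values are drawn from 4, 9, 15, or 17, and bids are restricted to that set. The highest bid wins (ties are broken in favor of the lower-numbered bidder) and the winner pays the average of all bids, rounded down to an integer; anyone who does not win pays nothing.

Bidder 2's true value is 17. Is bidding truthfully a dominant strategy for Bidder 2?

Consider the case where Bidder 1 bids 4.
Truthful bid 17: wins, pays 10, utility 17 - 10 = 7.
Bid 9 instead: wins, pays 6, utility 17 - 6 = 11.
Since 11 > 7, bidding 9 is strictly better here, so truthful bidding is not dominant.

No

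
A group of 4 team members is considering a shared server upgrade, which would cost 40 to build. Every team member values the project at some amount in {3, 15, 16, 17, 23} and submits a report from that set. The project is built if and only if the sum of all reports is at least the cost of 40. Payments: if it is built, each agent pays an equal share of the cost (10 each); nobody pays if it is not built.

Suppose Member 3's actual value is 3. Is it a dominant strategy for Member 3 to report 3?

Check each profile of the others' reports and compare truth against every alternative report.
Others report (3, 3, 23): truth gives 0, best alternative gives -7.
Others report (3, 15, 15): truth gives 0, best alternative gives -7.
Others report (3, 15, 16): truth gives 0, best alternative gives -7.
Others report (3, 15, 17): truth gives 0, best alternative gives -7.
Others report (3, 16, 15): truth gives 0, best alternative gives -7.
Others report (3, 16, 16): truth gives 0, best alternative gives -7.
(Remaining 119 profiles checked similarly; truth is weakly best in each.)
In every case the truthful report is at least as good as any alternative, so it is a dominant strategy.

Yes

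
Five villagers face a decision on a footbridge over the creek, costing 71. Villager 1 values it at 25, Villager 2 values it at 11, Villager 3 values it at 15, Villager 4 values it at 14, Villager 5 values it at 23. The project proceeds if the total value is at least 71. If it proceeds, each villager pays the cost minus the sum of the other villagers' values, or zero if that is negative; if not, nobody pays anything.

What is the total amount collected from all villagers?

14

Total value 88 ≥ cost 71, so it is built.
Villager 1: others sum to 63; max(0, 71 - 63) = 8.
Villager 2: others sum to 77; max(0, 71 - 77) = 0.
Villager 3: others sum to 73; max(0, 71 - 73) = 0.
Villager 4: others sum to 74; max(0, 71 - 74) = 0.
Villager 5: others sum to 65; max(0, 71 - 65) = 6.
Total collected = 8 + 0 + 0 + 0 + 6 = 14.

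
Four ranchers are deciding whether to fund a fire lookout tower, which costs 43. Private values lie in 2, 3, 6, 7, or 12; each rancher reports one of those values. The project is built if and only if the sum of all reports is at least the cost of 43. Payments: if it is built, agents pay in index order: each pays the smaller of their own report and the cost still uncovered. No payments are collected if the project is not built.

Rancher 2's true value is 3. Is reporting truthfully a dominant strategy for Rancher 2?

Check each profile of the others' reports and compare truth against every alternative report.
Others report (2, 2, 2): truth gives 0, best alternative gives 0.
Others report (2, 2, 3): truth gives 0, best alternative gives 0.
Others report (2, 2, 6): truth gives 0, best alternative gives 0.
Others report (2, 2, 7): truth gives 0, best alternative gives 0.
Others report (2, 2, 12): truth gives 0, best alternative gives 0.
Others report (2, 3, 2): truth gives 0, best alternative gives 0.
(Remaining 119 profiles checked similarly; truth is weakly best in each.)
In every case the truthful report is at least as good as any alternative, so it is a dominant strategy.

Yes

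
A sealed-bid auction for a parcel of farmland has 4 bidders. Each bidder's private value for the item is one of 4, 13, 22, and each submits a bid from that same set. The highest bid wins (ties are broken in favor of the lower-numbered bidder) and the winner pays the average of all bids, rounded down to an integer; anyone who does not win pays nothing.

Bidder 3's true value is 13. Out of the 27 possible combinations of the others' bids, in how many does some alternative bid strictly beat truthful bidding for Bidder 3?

Others bid (4, 13, 4): truth gives 0; bid 22 gives 3 > 0. Violating.
Others bid (13, 4, 4): truth gives 0; bid 22 gives 3 > 0. Violating.
Others bid (4, 4, 4): truth gives 7; no alternative beats it.
Others bid (4, 4, 13): truth gives 5; no alternative beats it.
(Checking all 27 profiles: 2 have a profitable deviation, 25 do not.)

2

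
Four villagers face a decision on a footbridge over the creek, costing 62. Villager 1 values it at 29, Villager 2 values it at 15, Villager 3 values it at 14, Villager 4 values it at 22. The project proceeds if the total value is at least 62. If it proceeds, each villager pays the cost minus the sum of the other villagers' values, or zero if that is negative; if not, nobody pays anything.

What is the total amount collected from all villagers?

Total value 80 ≥ cost 62, so it is built.
Villager 1: others sum to 51; max(0, 62 - 51) = 11.
Villager 2: others sum to 65; max(0, 62 - 65) = 0.
Villager 3: others sum to 66; max(0, 62 - 66) = 0.
Villager 4: others sum to 58; max(0, 62 - 58) = 4.
Total collected = 11 + 0 + 0 + 4 = 15.

15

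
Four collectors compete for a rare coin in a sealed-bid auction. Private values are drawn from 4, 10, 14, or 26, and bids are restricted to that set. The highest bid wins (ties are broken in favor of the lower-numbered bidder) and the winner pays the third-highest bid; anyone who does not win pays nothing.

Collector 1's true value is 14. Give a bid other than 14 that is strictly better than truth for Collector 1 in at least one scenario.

26

Suppose Collector 2 bids 4, Collector 3 bids 4 and Collector 4 bids 26.
Bid 14: loses, pays 0, utility 0.
Bid 26: wins, pays 4, utility 14 - 4 = 10.
So bidding 26 beats truth here (10 > 0).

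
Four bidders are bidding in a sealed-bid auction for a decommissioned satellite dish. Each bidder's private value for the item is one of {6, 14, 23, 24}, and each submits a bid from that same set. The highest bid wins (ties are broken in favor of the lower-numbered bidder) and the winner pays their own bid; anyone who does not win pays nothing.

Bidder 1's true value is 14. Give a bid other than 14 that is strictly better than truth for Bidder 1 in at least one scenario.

6

Suppose Bidder 2 bids 6, Bidder 3 bids 6 and Bidder 4 bids 6.
Bid 14: wins, pays 14, utility 14 - 14 = 0.
Bid 6: wins, pays 6, utility 14 - 6 = 8.
So bidding 6 beats truth here (8 > 0).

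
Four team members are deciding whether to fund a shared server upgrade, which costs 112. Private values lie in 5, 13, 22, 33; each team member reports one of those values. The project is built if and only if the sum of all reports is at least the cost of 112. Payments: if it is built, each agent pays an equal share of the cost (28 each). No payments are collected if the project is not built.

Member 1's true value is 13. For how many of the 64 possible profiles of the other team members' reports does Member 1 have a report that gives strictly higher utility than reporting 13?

1

Others report (33, 33, 33): truth gives -15; report 5 gives 0 > -15. Violating.
Others report (5, 5, 5): truth gives 0; no alternative beats it.
Others report (5, 5, 13): truth gives 0; no alternative beats it.
(Checking all 64 profiles: 1 has a profitable deviation, 63 do not.)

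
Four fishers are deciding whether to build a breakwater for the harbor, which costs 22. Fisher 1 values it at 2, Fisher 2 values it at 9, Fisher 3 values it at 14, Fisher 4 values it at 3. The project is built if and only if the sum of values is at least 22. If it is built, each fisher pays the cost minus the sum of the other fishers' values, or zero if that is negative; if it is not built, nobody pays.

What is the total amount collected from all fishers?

Total value 28 ≥ cost 22, so it is built.
Fisher 1: others sum to 26; max(0, 22 - 26) = 0.
Fisher 2: others sum to 19; max(0, 22 - 19) = 3.
Fisher 3: others sum to 14; max(0, 22 - 14) = 8.
Fisher 4: others sum to 25; max(0, 22 - 25) = 0.
Total collected = 0 + 3 + 8 + 0 = 11.

11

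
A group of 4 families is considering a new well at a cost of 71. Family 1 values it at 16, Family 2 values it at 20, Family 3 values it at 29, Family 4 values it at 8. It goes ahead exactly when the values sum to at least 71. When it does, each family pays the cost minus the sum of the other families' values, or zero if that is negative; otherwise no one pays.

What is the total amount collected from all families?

65

Total value 73 ≥ cost 71, so it is built.
Family 1: others sum to 57; max(0, 71 - 57) = 14.
Family 2: others sum to 53; max(0, 71 - 53) = 18.
Family 3: others sum to 44; max(0, 71 - 44) = 27.
Family 4: others sum to 65; max(0, 71 - 65) = 6.
Total collected = 14 + 18 + 27 + 6 = 65.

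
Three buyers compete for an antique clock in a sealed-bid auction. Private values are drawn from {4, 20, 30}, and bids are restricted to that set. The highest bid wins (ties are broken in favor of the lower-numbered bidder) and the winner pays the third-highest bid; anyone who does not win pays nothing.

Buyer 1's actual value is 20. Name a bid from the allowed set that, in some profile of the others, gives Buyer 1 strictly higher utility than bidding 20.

Suppose Buyer 2 bids 4 and Buyer 3 bids 30.
Bid 20: loses, pays 0, utility 0.
Bid 30: wins, pays 4, utility 20 - 4 = 16.
So bidding 30 beats truth here (16 > 0).

30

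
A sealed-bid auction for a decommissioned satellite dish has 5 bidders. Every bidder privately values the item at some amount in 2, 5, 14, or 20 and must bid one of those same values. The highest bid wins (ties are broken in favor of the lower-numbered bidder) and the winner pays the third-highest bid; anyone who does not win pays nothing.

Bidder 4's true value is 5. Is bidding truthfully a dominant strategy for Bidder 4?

No

Consider the case where Bidder 1 bids 2, Bidder 2 bids 2, Bidder 3 bids 2 and Bidder 5 bids 14.
Truthful bid 5: loses, pays 0, utility 0.
Bid 14 instead: wins, pays 2, utility 5 - 2 = 3.
Since 3 > 0, bidding 14 is strictly better here, so truthful bidding is not dominant.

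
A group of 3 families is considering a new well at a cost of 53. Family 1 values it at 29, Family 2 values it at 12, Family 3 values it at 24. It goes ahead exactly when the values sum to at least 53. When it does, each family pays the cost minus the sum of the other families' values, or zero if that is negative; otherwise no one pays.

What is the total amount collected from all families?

29

Total value 65 ≥ cost 53, so it is built.
Family 1: others sum to 36; max(0, 53 - 36) = 17.
Family 2: others sum to 53; max(0, 53 - 53) = 0.
Family 3: others sum to 41; max(0, 53 - 41) = 12.
Total collected = 17 + 0 + 12 = 29.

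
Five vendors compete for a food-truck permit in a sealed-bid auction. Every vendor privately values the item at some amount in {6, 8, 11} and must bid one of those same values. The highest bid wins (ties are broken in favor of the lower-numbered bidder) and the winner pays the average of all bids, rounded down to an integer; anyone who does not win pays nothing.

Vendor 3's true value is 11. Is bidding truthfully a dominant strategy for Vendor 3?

Consider the case where Vendor 1 bids 6, Vendor 2 bids 6, Vendor 4 bids 6 and Vendor 5 bids 6.
Truthful bid 11: wins, pays 7, utility 11 - 7 = 4.
Bid 8 instead: wins, pays 6, utility 11 - 6 = 5.
Since 5 > 4, bidding 8 is strictly better here, so truthful bidding is not dominant.

No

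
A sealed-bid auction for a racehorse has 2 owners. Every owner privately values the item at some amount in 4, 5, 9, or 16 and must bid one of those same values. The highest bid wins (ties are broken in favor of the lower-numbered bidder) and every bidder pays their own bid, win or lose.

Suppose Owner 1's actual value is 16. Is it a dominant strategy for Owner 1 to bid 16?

No

Consider the case where Owner 2 bids 4.
Truthful bid 16: wins, pays 16, utility 16 - 16 = 0.
Bid 4 instead: wins, pays 4, utility 16 - 4 = 12.
Since 12 > 0, bidding 4 is strictly better here, so truthful bidding is not dominant.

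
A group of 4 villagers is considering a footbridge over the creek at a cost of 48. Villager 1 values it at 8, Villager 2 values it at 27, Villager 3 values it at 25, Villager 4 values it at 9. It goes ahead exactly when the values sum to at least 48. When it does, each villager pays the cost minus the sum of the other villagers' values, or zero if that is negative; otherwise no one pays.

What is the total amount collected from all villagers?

10

Total value 69 ≥ cost 48, so it is built.
Villager 1: others sum to 61; max(0, 48 - 61) = 0.
Villager 2: others sum to 42; max(0, 48 - 42) = 6.
Villager 3: others sum to 44; max(0, 48 - 44) = 4.
Villager 4: others sum to 60; max(0, 48 - 60) = 0.
Total collected = 0 + 6 + 4 + 0 = 10.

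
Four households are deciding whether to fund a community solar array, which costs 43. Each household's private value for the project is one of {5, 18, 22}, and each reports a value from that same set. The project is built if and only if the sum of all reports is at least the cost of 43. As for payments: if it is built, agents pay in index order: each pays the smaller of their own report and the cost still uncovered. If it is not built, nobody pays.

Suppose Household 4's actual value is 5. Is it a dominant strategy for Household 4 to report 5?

Check each profile of the others' reports and compare truth against every alternative report.
Others report (5, 5, 18): truth gives 0, best alternative gives -10.
Others report (5, 18, 5): truth gives 0, best alternative gives -10.
Others report (18, 5, 5): truth gives 0, best alternative gives -10.
Others report (5, 5, 22): truth gives 0, best alternative gives -6.
Others report (5, 22, 5): truth gives 0, best alternative gives -6.
Others report (22, 5, 5): truth gives 0, best alternative gives -6.
(Remaining 21 profiles checked similarly; truth is weakly best in each.)
In every case the truthful report is at least as good as any alternative, so it is a dominant strategy.

Yes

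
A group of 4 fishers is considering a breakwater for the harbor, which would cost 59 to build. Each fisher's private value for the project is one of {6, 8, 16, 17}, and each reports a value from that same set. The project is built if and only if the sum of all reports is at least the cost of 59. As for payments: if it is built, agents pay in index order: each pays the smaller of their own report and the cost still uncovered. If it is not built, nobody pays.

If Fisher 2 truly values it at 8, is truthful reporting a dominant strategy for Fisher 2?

Check each profile of the others' reports and compare truth against every alternative report.
Others report (6, 6, 6): truth gives 0, best alternative gives 0.
Others report (6, 6, 8): truth gives 0, best alternative gives 0.
Others report (6, 6, 16): truth gives 0, best alternative gives 0.
Others report (6, 6, 17): truth gives 0, best alternative gives 0.
Others report (6, 8, 6): truth gives 0, best alternative gives 0.
Others report (6, 8, 8): truth gives 0, best alternative gives 0.
(Remaining 58 profiles checked similarly; truth is weakly best in each.)
In every case the truthful report is at least as good as any alternative, so it is a dominant strategy.

Yes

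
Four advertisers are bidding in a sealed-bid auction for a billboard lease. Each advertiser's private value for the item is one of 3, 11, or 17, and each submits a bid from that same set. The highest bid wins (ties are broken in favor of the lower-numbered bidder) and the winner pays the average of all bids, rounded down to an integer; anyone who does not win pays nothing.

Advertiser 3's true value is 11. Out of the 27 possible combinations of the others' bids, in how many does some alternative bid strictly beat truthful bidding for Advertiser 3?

6

Others bid (3, 3, 17): truth gives 0; bid 17 gives 1 > 0. Violating.
Others bid (3, 11, 3): truth gives 0; bid 17 gives 3 > 0. Violating.
Others bid (3, 11, 11): truth gives 0; bid 17 gives 1 > 0. Violating.
Others bid (11, 3, 3): truth gives 0; bid 17 gives 3 > 0. Violating.
Others bid (3, 3, 3): truth gives 6; no alternative beats it.
Others bid (3, 3, 11): truth gives 4; no alternative beats it.
(Checking all 27 profiles: 6 have a profitable deviation, 21 do not.)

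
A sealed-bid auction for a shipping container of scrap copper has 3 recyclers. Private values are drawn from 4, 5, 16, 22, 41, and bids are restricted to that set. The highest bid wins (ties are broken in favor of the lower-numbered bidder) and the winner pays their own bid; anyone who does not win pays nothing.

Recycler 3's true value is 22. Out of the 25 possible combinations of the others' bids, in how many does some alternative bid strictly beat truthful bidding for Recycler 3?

4

Others bid (4, 4): truth gives 0; bid 5 gives 17 > 0. Violating.
Others bid (4, 5): truth gives 0; bid 16 gives 6 > 0. Violating.
Others bid (5, 4): truth gives 0; bid 16 gives 6 > 0. Violating.
Others bid (5, 5): truth gives 0; bid 16 gives 6 > 0. Violating.
Others bid (4, 16): truth gives 0; no alternative beats it.
Others bid (4, 22): truth gives 0; no alternative beats it.
(Checking all 25 profiles: 4 have a profitable deviation, 21 do not.)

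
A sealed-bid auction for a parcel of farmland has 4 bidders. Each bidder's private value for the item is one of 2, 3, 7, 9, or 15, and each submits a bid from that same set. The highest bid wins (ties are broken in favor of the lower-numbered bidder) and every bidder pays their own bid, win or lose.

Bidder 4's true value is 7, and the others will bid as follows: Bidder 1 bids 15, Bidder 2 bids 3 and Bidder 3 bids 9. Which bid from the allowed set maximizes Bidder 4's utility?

2

Bid 2: loses but pays 2, utility -2.
Bid 3: loses but pays 3, utility -3.
Bid 7: loses but pays 7, utility -7.
Bid 9: loses but pays 9, utility -9.
Bid 15: loses but pays 15, utility -15.
The best choice is 2 with utility -2.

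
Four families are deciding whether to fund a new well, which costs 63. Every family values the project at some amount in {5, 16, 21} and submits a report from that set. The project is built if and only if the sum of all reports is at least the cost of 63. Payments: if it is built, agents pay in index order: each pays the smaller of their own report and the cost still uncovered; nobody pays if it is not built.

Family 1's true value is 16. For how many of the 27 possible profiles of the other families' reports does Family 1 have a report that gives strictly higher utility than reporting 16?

4

Others report (16, 21, 21): truth gives 0; report 5 gives 11 > 0. Violating.
Others report (21, 16, 21): truth gives 0; report 5 gives 11 > 0. Violating.
Others report (21, 21, 16): truth gives 0; report 5 gives 11 > 0. Violating.
Others report (21, 21, 21): truth gives 0; report 5 gives 11 > 0. Violating.
Others report (5, 5, 5): truth gives 0; no alternative beats it.
Others report (5, 5, 16): truth gives 0; no alternative beats it.
(Checking all 27 profiles: 4 have a profitable deviation, 23 do not.)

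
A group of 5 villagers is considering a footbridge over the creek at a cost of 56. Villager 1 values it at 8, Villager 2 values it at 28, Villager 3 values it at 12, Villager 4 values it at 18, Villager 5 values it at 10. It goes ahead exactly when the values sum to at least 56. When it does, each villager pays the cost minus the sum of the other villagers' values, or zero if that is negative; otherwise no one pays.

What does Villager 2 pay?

Total value 76 ≥ cost 56, so the project is built.
The other villagers' values sum to 48.
Cost minus that sum is 56 - 48 = 8.

8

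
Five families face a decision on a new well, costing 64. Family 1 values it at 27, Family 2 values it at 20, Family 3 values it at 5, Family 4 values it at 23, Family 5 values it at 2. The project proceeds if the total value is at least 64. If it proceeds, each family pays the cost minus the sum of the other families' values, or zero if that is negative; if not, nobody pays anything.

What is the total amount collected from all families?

31

Total value 77 ≥ cost 64, so it is built.
Family 1: others sum to 50; max(0, 64 - 50) = 14.
Family 2: others sum to 57; max(0, 64 - 57) = 7.
Family 3: others sum to 72; max(0, 64 - 72) = 0.
Family 4: others sum to 54; max(0, 64 - 54) = 10.
Family 5: others sum to 75; max(0, 64 - 75) = 0.
Total collected = 14 + 7 + 0 + 10 + 0 = 31.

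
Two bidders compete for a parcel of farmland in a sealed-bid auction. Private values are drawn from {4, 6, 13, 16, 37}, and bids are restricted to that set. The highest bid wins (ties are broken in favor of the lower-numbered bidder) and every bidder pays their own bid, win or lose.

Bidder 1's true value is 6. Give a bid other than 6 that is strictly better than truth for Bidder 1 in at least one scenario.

4

Suppose Bidder 2 bids 4.
Bid 6: wins, pays 6, utility 6 - 6 = 0.
Bid 4: wins, pays 4, utility 6 - 4 = 2.
So bidding 4 beats truth here (2 > 0).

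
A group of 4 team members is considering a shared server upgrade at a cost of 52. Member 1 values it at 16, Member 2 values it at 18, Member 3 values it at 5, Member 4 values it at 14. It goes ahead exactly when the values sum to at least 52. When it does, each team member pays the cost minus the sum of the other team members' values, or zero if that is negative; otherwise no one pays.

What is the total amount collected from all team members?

49

Total value 53 ≥ cost 52, so it is built.
Member 1: others sum to 37; max(0, 52 - 37) = 15.
Member 2: others sum to 35; max(0, 52 - 35) = 17.
Member 3: others sum to 48; max(0, 52 - 48) = 4.
Member 4: others sum to 39; max(0, 52 - 39) = 13.
Total collected = 15 + 17 + 4 + 13 = 49.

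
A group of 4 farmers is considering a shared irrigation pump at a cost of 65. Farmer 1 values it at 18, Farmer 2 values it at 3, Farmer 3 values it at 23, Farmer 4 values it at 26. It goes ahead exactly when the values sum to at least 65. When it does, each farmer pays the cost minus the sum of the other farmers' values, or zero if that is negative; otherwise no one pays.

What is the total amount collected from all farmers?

Total value 70 ≥ cost 65, so it is built.
Farmer 1: others sum to 52; max(0, 65 - 52) = 13.
Farmer 2: others sum to 67; max(0, 65 - 67) = 0.
Farmer 3: others sum to 47; max(0, 65 - 47) = 18.
Farmer 4: others sum to 44; max(0, 65 - 44) = 21.
Total collected = 13 + 0 + 18 + 21 = 52.

52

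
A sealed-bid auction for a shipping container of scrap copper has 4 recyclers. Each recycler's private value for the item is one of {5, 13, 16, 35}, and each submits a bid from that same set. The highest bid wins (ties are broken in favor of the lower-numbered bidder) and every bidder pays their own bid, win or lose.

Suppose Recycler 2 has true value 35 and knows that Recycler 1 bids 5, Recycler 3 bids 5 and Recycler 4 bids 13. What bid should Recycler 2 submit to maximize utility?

13

Bid 5: loses but pays 5, utility -5.
Bid 13: wins, pays 13, utility 35 - 13 = 22.
Bid 16: wins, pays 16, utility 35 - 16 = 19.
Bid 35: wins, pays 35, utility 35 - 35 = 0.
The best choice is 13 with utility 22.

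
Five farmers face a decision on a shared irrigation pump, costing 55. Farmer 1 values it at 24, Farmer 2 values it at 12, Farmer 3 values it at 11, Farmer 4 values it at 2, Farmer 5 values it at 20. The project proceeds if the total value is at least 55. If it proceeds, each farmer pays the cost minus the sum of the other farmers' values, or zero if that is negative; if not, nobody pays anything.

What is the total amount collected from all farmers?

16

Total value 69 ≥ cost 55, so it is built.
Farmer 1: others sum to 45; max(0, 55 - 45) = 10.
Farmer 2: others sum to 57; max(0, 55 - 57) = 0.
Farmer 3: others sum to 58; max(0, 55 - 58) = 0.
Farmer 4: others sum to 67; max(0, 55 - 67) = 0.
Farmer 5: others sum to 49; max(0, 55 - 49) = 6.
Total collected = 10 + 0 + 0 + 0 + 6 = 16.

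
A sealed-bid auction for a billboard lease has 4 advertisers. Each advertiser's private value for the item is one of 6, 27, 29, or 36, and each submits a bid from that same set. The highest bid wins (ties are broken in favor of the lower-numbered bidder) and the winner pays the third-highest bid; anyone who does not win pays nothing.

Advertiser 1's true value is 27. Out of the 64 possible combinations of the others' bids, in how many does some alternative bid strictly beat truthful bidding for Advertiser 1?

Others bid (6, 6, 29): truth gives 0; bid 29 gives 21 > 0. Violating.
Others bid (6, 6, 36): truth gives 0; bid 36 gives 21 > 0. Violating.
Others bid (6, 29, 6): truth gives 0; bid 29 gives 21 > 0. Violating.
Others bid (6, 36, 6): truth gives 0; bid 36 gives 21 > 0. Violating.
Others bid (6, 6, 6): truth gives 21; no alternative beats it.
Others bid (6, 6, 27): truth gives 21; no alternative beats it.
(Checking all 64 profiles: 6 have a profitable deviation, 58 do not.)

6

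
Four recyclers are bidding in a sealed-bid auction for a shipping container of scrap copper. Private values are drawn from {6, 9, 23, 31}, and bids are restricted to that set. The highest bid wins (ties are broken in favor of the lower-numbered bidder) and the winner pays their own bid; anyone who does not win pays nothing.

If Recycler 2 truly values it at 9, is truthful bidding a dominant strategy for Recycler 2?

Yes

Check each profile of the others' bids and compare truth against every alternative bid.
Others bid (6, 6, 6): truth gives 0, best alternative gives 0.
Others bid (6, 6, 9): truth gives 0, best alternative gives 0.
Others bid (6, 6, 23): truth gives 0, best alternative gives 0.
Others bid (6, 6, 31): truth gives 0, best alternative gives 0.
Others bid (6, 9, 6): truth gives 0, best alternative gives 0.
Others bid (6, 9, 9): truth gives 0, best alternative gives 0.
(Remaining 58 profiles checked similarly; truth is weakly best in each.)
In every case the truthful bid is at least as good as any alternative, so it is a dominant strategy.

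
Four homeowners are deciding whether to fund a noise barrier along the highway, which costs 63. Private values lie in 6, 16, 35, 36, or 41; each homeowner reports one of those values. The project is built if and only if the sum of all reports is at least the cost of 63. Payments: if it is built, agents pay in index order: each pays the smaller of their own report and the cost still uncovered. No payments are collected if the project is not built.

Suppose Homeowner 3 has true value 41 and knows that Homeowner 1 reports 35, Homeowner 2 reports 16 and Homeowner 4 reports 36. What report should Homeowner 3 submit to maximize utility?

6

Report 6: project built, pays 6, utility 41 - 6 = 35.
Report 16: project built, pays 12, utility 41 - 12 = 29.
Report 35: project built, pays 12, utility 41 - 12 = 29.
Report 36: project built, pays 12, utility 41 - 12 = 29.
Report 41: project built, pays 12, utility 41 - 12 = 29.
The best choice is 6 with utility 35.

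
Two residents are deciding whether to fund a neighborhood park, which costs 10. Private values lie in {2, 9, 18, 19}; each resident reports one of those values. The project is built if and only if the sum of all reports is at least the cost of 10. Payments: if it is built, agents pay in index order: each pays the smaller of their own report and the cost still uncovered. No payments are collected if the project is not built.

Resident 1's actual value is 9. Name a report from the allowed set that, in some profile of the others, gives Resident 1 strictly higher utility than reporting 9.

Suppose Resident 2 reports 9.
Report 9: project built, pays 9, utility 9 - 9 = 0.
Report 2: project built, pays 2, utility 9 - 2 = 7.
So reporting 2 beats truth here (7 > 0).

2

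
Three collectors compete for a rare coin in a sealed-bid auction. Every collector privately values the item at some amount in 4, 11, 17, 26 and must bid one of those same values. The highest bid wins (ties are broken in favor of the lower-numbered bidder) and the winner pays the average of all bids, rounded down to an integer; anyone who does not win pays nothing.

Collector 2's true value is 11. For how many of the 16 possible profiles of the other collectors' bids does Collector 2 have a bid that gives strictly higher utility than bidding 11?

1

Others bid (11, 4): truth gives 0; bid 17 gives 1 > 0. Violating.
Others bid (4, 4): truth gives 5; no alternative beats it.
Others bid (4, 11): truth gives 3; no alternative beats it.
(Checking all 16 profiles: 1 has a profitable deviation, 15 do not.)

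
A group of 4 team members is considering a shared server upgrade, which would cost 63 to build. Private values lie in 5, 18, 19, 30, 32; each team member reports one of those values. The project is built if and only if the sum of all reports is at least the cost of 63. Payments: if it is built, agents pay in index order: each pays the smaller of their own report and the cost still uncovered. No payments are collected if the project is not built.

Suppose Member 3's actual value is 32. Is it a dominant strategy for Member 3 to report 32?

Consider the case where Member 1 reports 5, Member 2 reports 5 and Member 4 reports 30.
Truthful report 32: project built, pays 32, utility 32 - 32 = 0.
Report 30 instead: project built, pays 30, utility 32 - 30 = 2.
Since 2 > 0, reporting 30 is strictly better here, so truthful reporting is not dominant.

No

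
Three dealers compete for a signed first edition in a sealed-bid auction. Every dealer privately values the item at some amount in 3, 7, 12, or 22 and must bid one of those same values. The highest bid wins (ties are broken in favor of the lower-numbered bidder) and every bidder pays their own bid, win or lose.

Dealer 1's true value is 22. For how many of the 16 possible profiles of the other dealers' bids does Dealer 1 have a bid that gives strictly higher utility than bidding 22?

Others bid (3, 3): truth gives 0; bid 3 gives 19 > 0. Violating.
Others bid (3, 7): truth gives 0; bid 7 gives 15 > 0. Violating.
Others bid (3, 12): truth gives 0; bid 12 gives 10 > 0. Violating.
Others bid (7, 3): truth gives 0; bid 7 gives 15 > 0. Violating.
Others bid (3, 22): truth gives 0; no alternative beats it.
Others bid (7, 22): truth gives 0; no alternative beats it.
(Checking all 16 profiles: 9 have a profitable deviation, 7 do not.)

9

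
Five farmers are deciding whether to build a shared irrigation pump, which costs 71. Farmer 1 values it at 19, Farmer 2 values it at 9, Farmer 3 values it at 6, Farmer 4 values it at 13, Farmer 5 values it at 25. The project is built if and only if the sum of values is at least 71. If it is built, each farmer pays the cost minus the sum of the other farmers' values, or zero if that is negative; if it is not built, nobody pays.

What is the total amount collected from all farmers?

67

Total value 72 ≥ cost 71, so it is built.
Farmer 1: others sum to 53; max(0, 71 - 53) = 18.
Farmer 2: others sum to 63; max(0, 71 - 63) = 8.
Farmer 3: others sum to 66; max(0, 71 - 66) = 5.
Farmer 4: others sum to 59; max(0, 71 - 59) = 12.
Farmer 5: others sum to 47; max(0, 71 - 47) = 24.
Total collected = 18 + 8 + 5 + 12 + 24 = 67.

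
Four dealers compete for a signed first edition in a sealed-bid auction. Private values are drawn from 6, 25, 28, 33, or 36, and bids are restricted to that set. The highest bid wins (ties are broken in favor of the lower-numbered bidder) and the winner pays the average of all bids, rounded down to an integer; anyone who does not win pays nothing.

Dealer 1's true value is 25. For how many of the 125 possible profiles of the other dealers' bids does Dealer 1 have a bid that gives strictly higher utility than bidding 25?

Others bid (6, 6, 6): truth gives 15; bid 6 gives 19 > 15. Violating.
Others bid (6, 6, 28): truth gives 0; bid 28 gives 8 > 0. Violating.
Others bid (6, 6, 33): truth gives 0; bid 33 gives 6 > 0. Violating.
Others bid (6, 6, 36): truth gives 0; bid 36 gives 4 > 0. Violating.
Others bid (6, 6, 25): truth gives 10; no alternative beats it.
Others bid (6, 25, 6): truth gives 10; no alternative beats it.
(Checking all 125 profiles: 25 have a profitable deviation, 100 do not.)

25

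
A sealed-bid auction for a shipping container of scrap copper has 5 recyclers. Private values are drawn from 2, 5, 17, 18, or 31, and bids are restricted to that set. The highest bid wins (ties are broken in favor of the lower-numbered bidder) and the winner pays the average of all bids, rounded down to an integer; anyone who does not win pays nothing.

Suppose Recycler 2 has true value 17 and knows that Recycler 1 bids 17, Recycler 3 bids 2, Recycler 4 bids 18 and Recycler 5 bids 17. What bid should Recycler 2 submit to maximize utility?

Bid 2: loses, pays 0, utility 0.
Bid 5: loses, pays 0, utility 0.
Bid 17: loses, pays 0, utility 0.
Bid 18: wins, pays 14, utility 17 - 14 = 3.
Bid 31: wins, pays 17, utility 17 - 17 = 0.
The best choice is 18 with utility 3.

18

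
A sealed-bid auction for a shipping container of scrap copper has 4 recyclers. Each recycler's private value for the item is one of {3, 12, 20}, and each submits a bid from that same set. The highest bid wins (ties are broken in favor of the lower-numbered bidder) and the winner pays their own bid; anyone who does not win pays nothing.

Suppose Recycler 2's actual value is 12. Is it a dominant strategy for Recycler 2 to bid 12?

Yes

Check each profile of the others' bids and compare truth against every alternative bid.
Others bid (3, 3, 3): truth gives 0, best alternative gives 0.
Others bid (3, 3, 12): truth gives 0, best alternative gives 0.
Others bid (3, 3, 20): truth gives 0, best alternative gives 0.
Others bid (3, 12, 3): truth gives 0, best alternative gives 0.
Others bid (3, 12, 12): truth gives 0, best alternative gives 0.
Others bid (3, 12, 20): truth gives 0, best alternative gives 0.
(Remaining 21 profiles checked similarly; truth is weakly best in each.)
In every case the truthful bid is at least as good as any alternative, so it is a dominant strategy.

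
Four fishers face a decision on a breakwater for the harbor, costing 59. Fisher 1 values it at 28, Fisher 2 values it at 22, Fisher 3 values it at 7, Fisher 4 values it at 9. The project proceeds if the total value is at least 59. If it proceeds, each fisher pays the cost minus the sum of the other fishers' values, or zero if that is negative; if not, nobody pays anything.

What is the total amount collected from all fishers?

Total value 66 ≥ cost 59, so it is built.
Fisher 1: others sum to 38; max(0, 59 - 38) = 21.
Fisher 2: others sum to 44; max(0, 59 - 44) = 15.
Fisher 3: others sum to 59; max(0, 59 - 59) = 0.
Fisher 4: others sum to 57; max(0, 59 - 57) = 2.
Total collected = 21 + 15 + 0 + 2 = 38.

38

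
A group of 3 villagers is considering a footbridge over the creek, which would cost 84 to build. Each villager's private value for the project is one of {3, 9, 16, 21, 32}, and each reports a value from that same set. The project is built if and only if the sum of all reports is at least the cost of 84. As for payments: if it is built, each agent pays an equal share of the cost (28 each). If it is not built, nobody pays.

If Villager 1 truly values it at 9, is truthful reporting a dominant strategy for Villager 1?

Yes

Check each profile of the others' reports and compare truth against every alternative report.
Others report (3, 3): truth gives 0, best alternative gives 0.
Others report (3, 9): truth gives 0, best alternative gives 0.
Others report (3, 16): truth gives 0, best alternative gives 0.
Others report (3, 21): truth gives 0, best alternative gives 0.
Others report (3, 32): truth gives 0, best alternative gives 0.
Others report (9, 3): truth gives 0, best alternative gives 0.
(Remaining 19 profiles checked similarly; truth is weakly best in each.)
In every case the truthful report is at least as good as any alternative, so it is a dominant strategy.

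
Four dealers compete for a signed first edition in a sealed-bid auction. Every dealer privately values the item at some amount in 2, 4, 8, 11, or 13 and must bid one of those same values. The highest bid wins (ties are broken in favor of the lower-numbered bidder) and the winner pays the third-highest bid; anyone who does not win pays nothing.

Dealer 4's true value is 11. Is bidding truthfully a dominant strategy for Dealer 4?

No

Consider the case where Dealer 1 bids 2, Dealer 2 bids 2 and Dealer 3 bids 11.
Truthful bid 11: loses, pays 0, utility 0.
Bid 13 instead: wins, pays 2, utility 11 - 2 = 9.
Since 9 > 0, bidding 13 is strictly better here, so truthful bidding is not dominant.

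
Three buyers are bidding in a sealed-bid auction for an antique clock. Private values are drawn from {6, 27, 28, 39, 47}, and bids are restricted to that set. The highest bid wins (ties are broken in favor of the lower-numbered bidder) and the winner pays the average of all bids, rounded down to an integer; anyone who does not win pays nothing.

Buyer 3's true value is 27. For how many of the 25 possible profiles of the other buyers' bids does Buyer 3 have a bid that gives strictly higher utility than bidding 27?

4

Others bid (6, 27): truth gives 0; bid 28 gives 7 > 0. Violating.
Others bid (6, 28): truth gives 0; bid 39 gives 3 > 0. Violating.
Others bid (27, 6): truth gives 0; bid 28 gives 7 > 0. Violating.
Others bid (28, 6): truth gives 0; bid 39 gives 3 > 0. Violating.
Others bid (6, 6): truth gives 14; no alternative beats it.
Others bid (6, 39): truth gives 0; no alternative beats it.
(Checking all 25 profiles: 4 have a profitable deviation, 21 do not.)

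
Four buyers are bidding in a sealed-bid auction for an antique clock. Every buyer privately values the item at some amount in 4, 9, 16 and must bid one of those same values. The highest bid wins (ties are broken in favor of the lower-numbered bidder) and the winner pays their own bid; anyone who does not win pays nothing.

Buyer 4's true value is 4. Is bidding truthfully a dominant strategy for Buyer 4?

Yes

Check each profile of the others' bids and compare truth against every alternative bid.
Others bid (4, 4, 4): truth gives 0, best alternative gives -5.
Others bid (4, 4, 9): truth gives 0, best alternative gives 0.
Others bid (4, 4, 16): truth gives 0, best alternative gives 0.
Others bid (4, 9, 4): truth gives 0, best alternative gives 0.
Others bid (4, 9, 9): truth gives 0, best alternative gives 0.
Others bid (4, 9, 16): truth gives 0, best alternative gives 0.
(Remaining 21 profiles checked similarly; truth is weakly best in each.)
In every case the truthful bid is at least as good as any alternative, so it is a dominant strategy.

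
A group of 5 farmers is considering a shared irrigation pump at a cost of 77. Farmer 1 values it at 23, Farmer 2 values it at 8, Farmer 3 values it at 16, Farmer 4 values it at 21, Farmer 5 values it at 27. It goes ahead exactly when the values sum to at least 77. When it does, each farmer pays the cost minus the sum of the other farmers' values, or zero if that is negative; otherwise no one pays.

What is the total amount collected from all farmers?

17

Total value 95 ≥ cost 77, so it is built.
Farmer 1: others sum to 72; max(0, 77 - 72) = 5.
Farmer 2: others sum to 87; max(0, 77 - 87) = 0.
Farmer 3: others sum to 79; max(0, 77 - 79) = 0.
Farmer 4: others sum to 74; max(0, 77 - 74) = 3.
Farmer 5: others sum to 68; max(0, 77 - 68) = 9.
Total collected = 5 + 0 + 0 + 3 + 9 = 17.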